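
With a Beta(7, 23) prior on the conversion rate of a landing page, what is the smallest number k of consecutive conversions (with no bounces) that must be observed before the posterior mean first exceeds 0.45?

k = 12

After k conversions and 0 bounces the posterior is Beta(7+k, 23), with mean (7+k)/(7+23+k).
Set (7+k)/(30+k) > 0.45 and solve: k > (0.45·30 − 7)/(1 − 0.45) = 11.818.
The smallest integer exceeding 11.818 is 12.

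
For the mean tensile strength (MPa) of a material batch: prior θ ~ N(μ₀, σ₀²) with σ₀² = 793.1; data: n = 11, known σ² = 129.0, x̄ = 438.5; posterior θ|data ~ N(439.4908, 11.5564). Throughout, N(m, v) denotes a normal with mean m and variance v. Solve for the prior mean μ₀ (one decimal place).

μ₀ = 506.5

The posterior mean is a precision-weighted average: μ_n = (τ₀μ₀ + τ_data·x̄)/(τ₀+τ_data), with τ₀=1/σ₀² and τ_data=n/σ².
Here τ₀ = 1/793.1 = 0.001261 and τ_data = 11/129.0 = 0.085271, so τ_n = 0.086532.
Rearranging for μ₀: μ₀ = (μ_n·τ_n − τ_data·x̄)/τ₀ = (439.4908·0.086532 − 0.085271·438.5) / 0.001261 = 0.638684/0.001261 ≈ 506.5.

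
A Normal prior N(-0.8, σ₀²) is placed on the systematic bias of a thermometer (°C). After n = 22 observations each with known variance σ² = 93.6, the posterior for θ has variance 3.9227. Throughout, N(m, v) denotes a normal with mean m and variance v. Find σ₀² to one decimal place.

Posterior precision equals prior precision plus data precision: 1/σ_n² = 1/σ₀² + n/σ².
So 1/σ₀² = 1/3.9227 − 22/93.6 = 0.254926 − 0.235043 = 0.019883.
Hence σ₀² = 1/0.019883 ≈ 50.3.

σ₀² = 50.3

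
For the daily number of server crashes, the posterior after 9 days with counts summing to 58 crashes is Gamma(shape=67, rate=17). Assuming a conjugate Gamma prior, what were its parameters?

A Gamma(α, β) prior (rate parametrization) on a Poisson rate with n observations summing to S gives posterior Gamma(α+S, β+n).
So α = 67 − 58 = 9 and β = 17 − 9 = 8.

Gamma(shape=9, rate=8)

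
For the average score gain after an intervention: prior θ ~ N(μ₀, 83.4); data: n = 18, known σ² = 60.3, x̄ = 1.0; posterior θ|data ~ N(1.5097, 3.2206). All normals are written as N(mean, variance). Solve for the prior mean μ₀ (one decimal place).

μ₀ = 14.2

The posterior mean is a precision-weighted average: μ_n = (τ₀μ₀ + τ_data·x̄)/(τ₀+τ_data), with τ₀=1/σ₀² and τ_data=n/σ².
Here τ₀ = 1/83.4 = 0.011990 and τ_data = 18/60.3 = 0.298507, so τ_n = 0.310497.
Rearranging for μ₀: μ₀ = (μ_n·τ_n − τ_data·x̄)/τ₀ = (1.5097·0.310497 − 0.298507·1.0) / 0.011990 = 0.170250/0.011990 ≈ 14.2.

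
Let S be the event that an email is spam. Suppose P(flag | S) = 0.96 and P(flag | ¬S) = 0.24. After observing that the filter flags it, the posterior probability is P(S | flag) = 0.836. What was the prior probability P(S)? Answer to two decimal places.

P(S) = 0.56

Bayes' rule in odds form gives O(S|E) = O(S)·[P(E|S)/P(E|¬S)], hence O(S) = O(S|E)/LR.
Posterior odds = 0.836/(1−0.836) = 5.0976. LR = 0.96/0.24 = 4.0000.
Prior odds = 5.0976/4.0000 = 1.2744, so P(S) = 1.2744/(1+1.2744) ≈ 0.56.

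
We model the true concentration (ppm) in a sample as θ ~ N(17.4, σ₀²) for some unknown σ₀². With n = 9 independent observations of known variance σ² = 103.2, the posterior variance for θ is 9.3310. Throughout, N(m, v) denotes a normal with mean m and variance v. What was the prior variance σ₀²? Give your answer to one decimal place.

σ₀² = 50.1

For the Normal–Normal model with known σ², precisions add: τ_n = τ₀ + n/σ².
So 1/σ₀² = 1/9.3310 − 9/103.2 = 0.107170 − 0.087209 = 0.019961.
Hence σ₀² = 1/0.019961 ≈ 50.1.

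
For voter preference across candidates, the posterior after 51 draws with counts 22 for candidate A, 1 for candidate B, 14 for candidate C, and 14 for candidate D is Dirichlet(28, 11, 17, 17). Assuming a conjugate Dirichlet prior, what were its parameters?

For a Dirichlet(α) prior with multinomial counts c, the posterior is Dirichlet(α + c) componentwise.
Subtract each count from the matching posterior parameter: 28−22=6, 11−1=10, 17−14=3, 17−14=3.

Dirichlet(6, 10, 3, 3)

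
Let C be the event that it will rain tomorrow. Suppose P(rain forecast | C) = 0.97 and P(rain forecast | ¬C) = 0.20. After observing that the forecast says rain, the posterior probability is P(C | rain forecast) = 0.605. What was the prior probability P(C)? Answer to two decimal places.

P(C) = 0.24

Bayes' rule in odds form gives O(C|E) = O(C)·[P(E|C)/P(E|¬C)], hence O(C) = O(C|E)/LR.
Posterior odds = 0.605/(1−0.605) = 1.5316. LR = 0.97/0.20 = 4.8500.
Prior odds = 1.5316/4.8500 = 0.3158, so P(C) = 0.3158/(1+0.3158) ≈ 0.24.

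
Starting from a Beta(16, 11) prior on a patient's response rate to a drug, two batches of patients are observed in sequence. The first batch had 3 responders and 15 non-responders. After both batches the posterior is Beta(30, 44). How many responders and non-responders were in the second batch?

Sequential conjugate updates are equivalent to a single update on the pooled data, so total successes = posterior α − prior α and total failures = posterior β − prior β.
Total across both batches: 30−16=14 responders, 44−11=33 non-responders.
Subtract the first batch: 14−3=11 responders and 33−15=18 non-responders.

11 responders and 18 non-responders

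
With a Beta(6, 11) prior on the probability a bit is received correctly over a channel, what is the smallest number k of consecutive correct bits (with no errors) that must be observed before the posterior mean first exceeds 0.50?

After k correct bits and 0 errors the posterior is Beta(6+k, 11), with mean (6+k)/(6+11+k).
Set (6+k)/(17+k) > 0.50 and solve: k > (0.50·17 − 6)/(1 − 0.50) = 5.000.
The smallest integer exceeding 5.000 is 6, and checking k=6: (12)/(23) = 0.5217 > 0.50.

k = 6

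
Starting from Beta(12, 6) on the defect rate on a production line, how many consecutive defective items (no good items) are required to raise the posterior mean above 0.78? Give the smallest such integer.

k = 10

After k defective items and 0 good items the posterior is Beta(12+k, 6), with mean (12+k)/(12+6+k).
Set (12+k)/(18+k) > 0.78 and solve: k > (0.78·18 − 12)/(1 − 0.78) = 9.273.
The smallest integer exceeding 9.273 is 10.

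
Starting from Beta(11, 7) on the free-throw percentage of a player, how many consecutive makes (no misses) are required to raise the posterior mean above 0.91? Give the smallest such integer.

k = 60

After k makes and 0 misses the posterior is Beta(11+k, 7), with mean (11+k)/(11+7+k).
Set (11+k)/(18+k) > 0.91 and solve: k > (0.91·18 − 11)/(1 − 0.91) = 59.778.
The smallest integer exceeding 59.778 is 60, and checking k=60: (71)/(78) = 0.9103 > 0.91.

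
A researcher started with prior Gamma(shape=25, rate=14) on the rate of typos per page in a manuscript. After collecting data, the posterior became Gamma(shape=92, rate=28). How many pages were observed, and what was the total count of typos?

A Gamma(α, β) prior (rate parametrization) on a Poisson rate with n observations summing to S gives posterior Gamma(α+S, β+n).
Matching: Σxᵢ = 92 − 25 = 67 and n = 28 − 14 = 14.

n = 14 pages with total 67 typos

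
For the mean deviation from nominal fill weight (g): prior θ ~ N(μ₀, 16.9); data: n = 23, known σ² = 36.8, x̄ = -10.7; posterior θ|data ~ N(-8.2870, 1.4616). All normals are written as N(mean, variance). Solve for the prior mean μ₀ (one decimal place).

μ₀ = 17.2

The posterior mean is a precision-weighted average: μ_n = (τ₀μ₀ + τ_data·x̄)/(τ₀+τ_data), with τ₀=1/σ₀² and τ_data=n/σ².
Here τ₀ = 1/16.9 = 0.059172 and τ_data = 23/36.8 = 0.625000, so τ_n = 0.684172.
Rearranging for μ₀: μ₀ = (μ_n·τ_n − τ_data·x̄)/τ₀ = (-8.2870·0.684172 − 0.625000·-10.7) / 0.059172 = 1.017767/0.059172 ≈ 17.2.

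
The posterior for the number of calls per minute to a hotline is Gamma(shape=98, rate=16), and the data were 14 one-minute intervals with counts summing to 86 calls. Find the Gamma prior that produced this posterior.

Gamma–Poisson conjugacy: posterior shape = α + Σxᵢ, posterior rate = β + n.
So α = 98 − 86 = 12 and β = 16 − 14 = 2.

Gamma(shape=12, rate=2)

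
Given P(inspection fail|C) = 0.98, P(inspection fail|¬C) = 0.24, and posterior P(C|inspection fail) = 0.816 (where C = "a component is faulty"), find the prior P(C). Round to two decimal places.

P(C) = 0.52

In odds form, posterior odds = prior odds × likelihood ratio, so prior odds = posterior odds ÷ LR.
Posterior odds = 0.816/(1−0.816) = 4.4348. LR = 0.98/0.24 = 4.0833.
Prior odds = 4.4348/4.0833 = 1.0861, so P(C) = 1.0861/(1+1.0861) ≈ 0.52.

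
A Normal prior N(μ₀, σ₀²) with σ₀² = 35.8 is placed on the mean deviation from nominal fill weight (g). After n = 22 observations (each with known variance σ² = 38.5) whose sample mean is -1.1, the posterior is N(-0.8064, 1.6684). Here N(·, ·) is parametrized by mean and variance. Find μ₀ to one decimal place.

μ₀ = 5.2

The posterior mean is a precision-weighted average: μ_n = (τ₀μ₀ + τ_data·x̄)/(τ₀+τ_data), with τ₀=1/σ₀² and τ_data=n/σ².
Here τ₀ = 1/35.8 = 0.027933 and τ_data = 22/38.5 = 0.571429, so τ_n = 0.599362.
Rearranging for μ₀: μ₀ = (μ_n·τ_n − τ_data·x̄)/τ₀ = (-0.8064·0.599362 − 0.571429·-1.1) / 0.027933 = 0.145246/0.027933 ≈ 5.2.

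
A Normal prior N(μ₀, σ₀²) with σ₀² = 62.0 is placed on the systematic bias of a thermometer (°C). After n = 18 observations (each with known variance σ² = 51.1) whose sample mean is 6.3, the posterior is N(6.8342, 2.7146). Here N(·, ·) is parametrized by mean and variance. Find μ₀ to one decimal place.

μ₀ = 18.5

With known observation variance, the Normal–Normal posterior has precision τ_n = τ₀ + n/σ² and mean μ_n = (τ₀μ₀ + (n/σ²)x̄)/τ_n.
Here τ₀ = 1/62.0 = 0.016129 and τ_data = 18/51.1 = 0.352250, so τ_n = 0.368379.
Rearranging for μ₀: μ₀ = (μ_n·τ_n − τ_data·x̄)/τ₀ = (6.8342·0.368379 − 0.352250·6.3) / 0.016129 = 0.298401/0.016129 ≈ 18.5.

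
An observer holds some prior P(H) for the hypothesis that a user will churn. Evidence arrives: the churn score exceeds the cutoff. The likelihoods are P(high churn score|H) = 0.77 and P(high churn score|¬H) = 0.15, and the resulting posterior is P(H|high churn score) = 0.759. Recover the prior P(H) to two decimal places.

P(H) = 0.38

In odds form, posterior odds = prior odds × likelihood ratio, so prior odds = posterior odds ÷ LR.
Posterior odds = 0.759/(1−0.759) = 3.1494. LR = 0.77/0.15 = 5.1333.
Prior odds = 3.1494/5.1333 = 0.6135, so P(H) = 0.6135/(1+0.6135) ≈ 0.38.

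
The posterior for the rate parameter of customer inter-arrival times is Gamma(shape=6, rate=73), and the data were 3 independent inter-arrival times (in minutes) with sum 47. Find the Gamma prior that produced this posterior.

For an exponential likelihood with a Gamma(α, β) prior on the rate, n observations with total T give posterior Gamma(α+n, β+T).
So α = 6 − 3 = 3 and β = 73 − 47 = 26.

Gamma(shape=3, rate=26)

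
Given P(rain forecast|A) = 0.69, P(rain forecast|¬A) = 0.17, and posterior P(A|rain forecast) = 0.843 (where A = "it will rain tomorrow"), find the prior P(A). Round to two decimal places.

Bayes' rule in odds form gives O(A|E) = O(A)·[P(E|A)/P(E|¬A)], hence O(A) = O(A|E)/LR.
Posterior odds = 0.843/(1−0.843) = 5.3694. LR = 0.69/0.17 = 4.0588.
Prior odds = 5.3694/4.0588 = 1.3229, so P(A) = 1.3229/(1+1.3229) ≈ 0.57.

P(A) = 0.57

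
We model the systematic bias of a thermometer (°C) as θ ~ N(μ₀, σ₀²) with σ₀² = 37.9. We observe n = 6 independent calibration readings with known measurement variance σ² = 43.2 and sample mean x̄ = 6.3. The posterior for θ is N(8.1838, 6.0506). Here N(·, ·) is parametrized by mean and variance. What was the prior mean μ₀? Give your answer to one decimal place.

The posterior mean is a precision-weighted average: μ_n = (τ₀μ₀ + τ_data·x̄)/(τ₀+τ_data), with τ₀=1/σ₀² and τ_data=n/σ².
Here τ₀ = 1/37.9 = 0.026385 and τ_data = 6/43.2 = 0.138889, so τ_n = 0.165274.
Rearranging for μ₀: μ₀ = (μ_n·τ_n − τ_data·x̄)/τ₀ = (8.1838·0.165274 − 0.138889·6.3) / 0.026385 = 0.477569/0.026385 ≈ 18.1.

μ₀ = 18.1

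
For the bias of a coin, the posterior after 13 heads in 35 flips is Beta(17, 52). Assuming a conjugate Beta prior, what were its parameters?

Beta(4, 30)

Under Beta–binomial conjugacy the posterior parameters are (a+s, b+f).
Subtract the data counts: 17−13=4, 52−22=30.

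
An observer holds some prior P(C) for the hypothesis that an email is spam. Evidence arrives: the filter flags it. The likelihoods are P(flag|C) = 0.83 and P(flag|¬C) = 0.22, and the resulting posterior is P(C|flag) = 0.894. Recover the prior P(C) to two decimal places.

P(C) = 0.69

In odds form, posterior odds = prior odds × likelihood ratio, so prior odds = posterior odds ÷ LR.
Posterior odds = 0.894/(1−0.894) = 8.4340. LR = 0.83/0.22 = 3.7727.
Prior odds = 8.4340/3.7727 = 2.2355, so P(C) = 2.2355/(1+2.2355) ≈ 0.69.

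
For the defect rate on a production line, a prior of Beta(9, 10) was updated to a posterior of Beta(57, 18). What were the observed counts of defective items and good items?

A Beta(a, b) prior with s successes and f failures in binomial data gives a Beta(a+s, b+f) posterior.
Match parameters: s=57−9=48, f=18−10=8.

48 defective items and 8 good items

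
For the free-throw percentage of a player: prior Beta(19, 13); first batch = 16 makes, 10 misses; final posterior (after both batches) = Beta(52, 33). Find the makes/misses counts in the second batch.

17 makes and 10 misses

Sequential conjugate updates are equivalent to a single update on the pooled data, so total successes = posterior α − prior α and total failures = posterior β − prior β.
Total across both batches: 52−19=33 makes, 33−13=20 misses.
Subtract the first batch: 33−16=17 makes and 20−10=10 misses.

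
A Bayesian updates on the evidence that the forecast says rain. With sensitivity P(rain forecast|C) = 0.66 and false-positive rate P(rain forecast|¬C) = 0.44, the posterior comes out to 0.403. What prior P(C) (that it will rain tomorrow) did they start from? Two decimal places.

P(C) = 0.31

Bayes' rule in odds form gives O(C|E) = O(C)·[P(E|C)/P(E|¬C)], hence O(C) = O(C|E)/LR.
Posterior odds = 0.403/(1−0.403) = 0.6750. LR = 0.66/0.44 = 1.5000.
Prior odds = 0.6750/1.5000 = 0.4500, so P(C) = 0.4500/(1+0.4500) ≈ 0.31.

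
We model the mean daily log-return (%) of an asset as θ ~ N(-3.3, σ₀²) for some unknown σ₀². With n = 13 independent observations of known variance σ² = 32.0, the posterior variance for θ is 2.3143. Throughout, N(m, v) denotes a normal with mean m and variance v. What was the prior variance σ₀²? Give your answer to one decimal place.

For the Normal–Normal model with known σ², precisions add: τ_n = τ₀ + n/σ².
So 1/σ₀² = 1/2.3143 − 13/32.0 = 0.432096 − 0.406250 = 0.025846.
Hence σ₀² = 1/0.025846 ≈ 38.7.

σ₀² = 38.7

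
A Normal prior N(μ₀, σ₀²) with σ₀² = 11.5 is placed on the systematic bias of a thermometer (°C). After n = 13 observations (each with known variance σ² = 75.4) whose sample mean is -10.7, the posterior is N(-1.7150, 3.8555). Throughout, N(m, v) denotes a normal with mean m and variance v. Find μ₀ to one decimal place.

μ₀ = 16.1

With known observation variance, the Normal–Normal posterior has precision τ_n = τ₀ + n/σ² and mean μ_n = (τ₀μ₀ + (n/σ²)x̄)/τ_n.
Here τ₀ = 1/11.5 = 0.086957 and τ_data = 13/75.4 = 0.172414, so τ_n = 0.259371.
Rearranging for μ₀: μ₀ = (μ_n·τ_n − τ_data·x̄)/τ₀ = (-1.7150·0.259371 − 0.172414·-10.7) / 0.086957 = 1.400009/0.086957 ≈ 16.1.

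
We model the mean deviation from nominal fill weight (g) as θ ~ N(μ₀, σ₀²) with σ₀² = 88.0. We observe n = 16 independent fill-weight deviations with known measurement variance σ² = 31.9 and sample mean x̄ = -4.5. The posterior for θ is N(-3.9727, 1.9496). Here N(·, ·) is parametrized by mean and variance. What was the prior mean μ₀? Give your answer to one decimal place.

μ₀ = 19.3

With known observation variance, the Normal–Normal posterior has precision τ_n = τ₀ + n/σ² and mean μ_n = (τ₀μ₀ + (n/σ²)x̄)/τ_n.
Here τ₀ = 1/88.0 = 0.011364 and τ_data = 16/31.9 = 0.501567, so τ_n = 0.512931.
Rearranging for μ₀: μ₀ = (μ_n·τ_n − τ_data·x̄)/τ₀ = (-3.9727·0.512931 − 0.501567·-4.5) / 0.011364 = 0.219331/0.011364 ≈ 19.3.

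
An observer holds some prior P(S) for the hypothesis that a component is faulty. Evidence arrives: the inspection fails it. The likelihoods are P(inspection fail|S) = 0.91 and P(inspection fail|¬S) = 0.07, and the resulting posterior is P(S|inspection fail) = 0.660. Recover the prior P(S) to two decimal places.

P(S) = 0.13

Bayes' rule in odds form gives O(S|E) = O(S)·[P(E|S)/P(E|¬S)], hence O(S) = O(S|E)/LR.
Posterior odds = 0.660/(1−0.660) = 1.9412. LR = 0.91/0.07 = 13.0000.
Prior odds = 1.9412/13.0000 = 0.1493, so P(S) = 0.1493/(1+0.1493) ≈ 0.13.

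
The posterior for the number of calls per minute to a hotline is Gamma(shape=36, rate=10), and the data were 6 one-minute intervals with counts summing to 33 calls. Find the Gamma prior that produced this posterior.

A Gamma(α, β) prior (rate parametrization) on a Poisson rate with n observations summing to S gives posterior Gamma(α+S, β+n).
So α = 36 − 33 = 3 and β = 10 − 6 = 4.

Gamma(shape=3, rate=4)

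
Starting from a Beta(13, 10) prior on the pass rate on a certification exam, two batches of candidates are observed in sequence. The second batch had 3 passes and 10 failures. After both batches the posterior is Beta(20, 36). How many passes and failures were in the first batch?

4 passes and 16 failures

Sequential conjugate updates are equivalent to a single update on the pooled data, so total successes = posterior α − prior α and total failures = posterior β − prior β.
Total across both batches: 20−13=7 passes, 36−10=26 failures.
Subtract the second batch: 7−3=4 passes and 26−10=16 failures.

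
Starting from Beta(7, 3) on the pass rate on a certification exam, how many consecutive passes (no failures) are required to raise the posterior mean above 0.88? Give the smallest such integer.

After k passes and 0 failures the posterior is Beta(7+k, 3), with mean (7+k)/(7+3+k).
Set (7+k)/(10+k) > 0.88 and solve: k > (0.88·10 − 7)/(1 − 0.88) = 15.000.
The smallest integer exceeding 15.000 is 16, and checking k=16: (23)/(26) = 0.8846 > 0.88.

k = 16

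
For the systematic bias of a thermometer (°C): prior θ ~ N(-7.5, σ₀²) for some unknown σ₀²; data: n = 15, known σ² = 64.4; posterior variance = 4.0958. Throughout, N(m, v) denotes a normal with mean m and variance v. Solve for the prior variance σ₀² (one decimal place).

σ₀² = 89.0

For the Normal–Normal model with known σ², precisions add: τ_n = τ₀ + n/σ².
So 1/σ₀² = 1/4.0958 − 15/64.4 = 0.244153 − 0.232919 = 0.011234.
Hence σ₀² = 1/0.011234 ≈ 89.0.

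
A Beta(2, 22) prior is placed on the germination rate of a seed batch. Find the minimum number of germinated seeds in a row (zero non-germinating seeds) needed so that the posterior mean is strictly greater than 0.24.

After k germinated seeds and 0 non-germinating seeds the posterior is Beta(2+k, 22), with mean (2+k)/(2+22+k).
Set (2+k)/(24+k) > 0.24 and solve: k > (0.24·24 − 2)/(1 − 0.24) = 4.947.
The smallest integer exceeding 4.947 is 5, and checking k=5: (7)/(29) = 0.2414 > 0.24.

k = 5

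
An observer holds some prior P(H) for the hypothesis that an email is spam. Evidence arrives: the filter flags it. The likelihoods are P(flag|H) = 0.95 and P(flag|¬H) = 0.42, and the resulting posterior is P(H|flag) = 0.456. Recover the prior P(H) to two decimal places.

In odds form, posterior odds = prior odds × likelihood ratio, so prior odds = posterior odds ÷ LR.
Posterior odds = 0.456/(1−0.456) = 0.8382. LR = 0.95/0.42 = 2.2619.
Prior odds = 0.8382/2.2619 = 0.3706, so P(H) = 0.3706/(1+0.3706) ≈ 0.27.

P(H) = 0.27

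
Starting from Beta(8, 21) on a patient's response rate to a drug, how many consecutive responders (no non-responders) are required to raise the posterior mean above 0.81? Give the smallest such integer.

After k responders and 0 non-responders the posterior is Beta(8+k, 21), with mean (8+k)/(8+21+k).
Set (8+k)/(29+k) > 0.81 and solve: k > (0.81·29 − 8)/(1 − 0.81) = 81.526.
The smallest integer exceeding 81.526 is 82.

k = 82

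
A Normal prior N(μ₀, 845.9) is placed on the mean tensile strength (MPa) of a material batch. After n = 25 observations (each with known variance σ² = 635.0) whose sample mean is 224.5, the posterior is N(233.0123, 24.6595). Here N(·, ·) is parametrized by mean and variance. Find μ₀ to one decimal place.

With known observation variance, the Normal–Normal posterior has precision τ_n = τ₀ + n/σ² and mean μ_n = (τ₀μ₀ + (n/σ²)x̄)/τ_n.
Here τ₀ = 1/845.9 = 0.001182 and τ_data = 25/635.0 = 0.039370, so τ_n = 0.040552.
Rearranging for μ₀: μ₀ = (μ_n·τ_n − τ_data·x̄)/τ₀ = (233.0123·0.040552 − 0.039370·224.5) / 0.001182 = 0.610550/0.001182 ≈ 516.5.

μ₀ = 516.5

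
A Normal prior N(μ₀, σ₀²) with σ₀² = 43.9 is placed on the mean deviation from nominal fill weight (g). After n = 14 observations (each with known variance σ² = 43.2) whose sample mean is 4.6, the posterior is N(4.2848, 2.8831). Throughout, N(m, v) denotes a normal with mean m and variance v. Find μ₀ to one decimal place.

With known observation variance, the Normal–Normal posterior has precision τ_n = τ₀ + n/σ² and mean μ_n = (τ₀μ₀ + (n/σ²)x̄)/τ_n.
Here τ₀ = 1/43.9 = 0.022779 and τ_data = 14/43.2 = 0.324074, so τ_n = 0.346853.
Rearranging for μ₀: μ₀ = (μ_n·τ_n − τ_data·x̄)/τ₀ = (4.2848·0.346853 − 0.324074·4.6) / 0.022779 = -0.004545/0.022779 ≈ -0.2.

μ₀ = -0.2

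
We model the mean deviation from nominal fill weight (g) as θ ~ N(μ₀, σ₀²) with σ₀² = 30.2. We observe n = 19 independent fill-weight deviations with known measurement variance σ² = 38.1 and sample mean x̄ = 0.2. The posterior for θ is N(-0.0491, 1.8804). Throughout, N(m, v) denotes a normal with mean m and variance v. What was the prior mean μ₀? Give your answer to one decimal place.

The posterior mean is a precision-weighted average: μ_n = (τ₀μ₀ + τ_data·x̄)/(τ₀+τ_data), with τ₀=1/σ₀² and τ_data=n/σ².
Here τ₀ = 1/30.2 = 0.033113 and τ_data = 19/38.1 = 0.498688, so τ_n = 0.531801.
Rearranging for μ₀: μ₀ = (μ_n·τ_n − τ_data·x̄)/τ₀ = (-0.0491·0.531801 − 0.498688·0.2) / 0.033113 = -0.125849/0.033113 ≈ -3.8.

μ₀ = -3.8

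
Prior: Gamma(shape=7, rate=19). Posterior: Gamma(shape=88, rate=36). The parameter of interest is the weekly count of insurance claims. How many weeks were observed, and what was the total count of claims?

A Gamma(α, β) prior (rate parametrization) on a Poisson rate with n observations summing to S gives posterior Gamma(α+S, β+n).
Matching: Σxᵢ = 88 − 7 = 81 and n = 36 − 19 = 17.

n = 17 weeks with total 81 claims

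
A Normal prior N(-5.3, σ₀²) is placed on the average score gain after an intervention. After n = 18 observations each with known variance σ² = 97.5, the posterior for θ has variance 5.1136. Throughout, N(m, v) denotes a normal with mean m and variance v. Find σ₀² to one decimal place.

Posterior precision equals prior precision plus data precision: 1/σ_n² = 1/σ₀² + n/σ².
So 1/σ₀² = 1/5.1136 − 18/97.5 = 0.195557 − 0.184615 = 0.010942.
Hence σ₀² = 1/0.010942 ≈ 91.4.

σ₀² = 91.4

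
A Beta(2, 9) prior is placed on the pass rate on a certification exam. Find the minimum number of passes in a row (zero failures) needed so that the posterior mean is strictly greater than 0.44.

After k passes and 0 failures the posterior is Beta(2+k, 9), with mean (2+k)/(2+9+k).
Set (2+k)/(11+k) > 0.44 and solve: k > (0.44·11 − 2)/(1 − 0.44) = 5.071.
The smallest integer exceeding 5.071 is 6.

k = 6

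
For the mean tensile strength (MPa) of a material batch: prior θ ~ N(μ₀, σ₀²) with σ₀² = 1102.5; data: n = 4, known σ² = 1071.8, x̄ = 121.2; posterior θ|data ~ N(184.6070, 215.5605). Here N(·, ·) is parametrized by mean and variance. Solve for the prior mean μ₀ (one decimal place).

μ₀ = 445.5

With known observation variance, the Normal–Normal posterior has precision τ_n = τ₀ + n/σ² and mean μ_n = (τ₀μ₀ + (n/σ²)x̄)/τ_n.
Here τ₀ = 1/1102.5 = 0.000907 and τ_data = 4/1071.8 = 0.003732, so τ_n = 0.004639.
Rearranging for μ₀: μ₀ = (μ_n·τ_n − τ_data·x̄)/τ₀ = (184.6070·0.004639 − 0.003732·121.2) / 0.000907 = 0.404073/0.000907 ≈ 445.5.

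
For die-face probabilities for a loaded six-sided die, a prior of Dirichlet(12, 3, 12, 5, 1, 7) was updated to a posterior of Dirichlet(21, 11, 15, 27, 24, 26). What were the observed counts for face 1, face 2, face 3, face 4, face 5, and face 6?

For a Dirichlet(α) prior with multinomial counts c, the posterior is Dirichlet(α + c) componentwise.
Counts are posterior − prior componentwise: 21−12=9, 11−3=8, 15−12=3, 27−5=22, 24−1=23, 26−7=19.

counts (9, 8, 3, 22, 23, 19)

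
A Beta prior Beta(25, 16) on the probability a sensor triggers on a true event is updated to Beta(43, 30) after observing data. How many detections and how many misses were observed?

A Beta(α, β) prior with s successes and f failures in binomial data gives a Beta(α+s, β+f) posterior.
So s = 43 − 25 = 18 and f = 30 − 16 = 14.

18 detections and 14 misses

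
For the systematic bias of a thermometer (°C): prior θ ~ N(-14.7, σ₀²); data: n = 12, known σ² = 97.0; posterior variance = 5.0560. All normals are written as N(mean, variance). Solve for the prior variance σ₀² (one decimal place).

For the Normal–Normal model with known σ², precisions add: τ_n = τ₀ + n/σ².
So 1/σ₀² = 1/5.0560 − 12/97.0 = 0.197785 − 0.123711 = 0.074074.
Hence σ₀² = 1/0.074074 ≈ 13.5.

σ₀² = 13.5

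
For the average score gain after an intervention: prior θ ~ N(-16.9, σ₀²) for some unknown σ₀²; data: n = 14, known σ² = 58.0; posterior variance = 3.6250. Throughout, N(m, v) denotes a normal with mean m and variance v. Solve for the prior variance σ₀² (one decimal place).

Posterior precision equals prior precision plus data precision: 1/σ_n² = 1/σ₀² + n/σ².
So 1/σ₀² = 1/3.6250 − 14/58.0 = 0.275862 − 0.241379 = 0.034483.
Hence σ₀² = 1/0.034483 ≈ 29.0.

σ₀² = 29.0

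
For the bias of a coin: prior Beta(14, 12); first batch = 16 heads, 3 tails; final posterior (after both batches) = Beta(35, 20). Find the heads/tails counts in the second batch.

Sequential conjugate updates are equivalent to a single update on the pooled data, so total successes = posterior α − prior α and total failures = posterior β − prior β.
Total across both batches: 35−14=21 heads, 20−12=8 tails.
Subtract the first batch: 21−16=5 heads and 8−3=5 tails.

5 heads and 5 tails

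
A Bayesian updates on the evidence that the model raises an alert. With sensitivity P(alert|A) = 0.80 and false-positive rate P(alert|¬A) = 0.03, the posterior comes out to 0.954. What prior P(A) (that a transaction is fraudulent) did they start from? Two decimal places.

In odds form, posterior odds = prior odds × likelihood ratio, so prior odds = posterior odds ÷ LR.
Posterior odds = 0.954/(1−0.954) = 20.7391. LR = 0.80/0.03 = 26.6667.
Prior odds = 20.7391/26.6667 = 0.7777, so P(A) = 0.7777/(1+0.7777) ≈ 0.44.

P(A) = 0.44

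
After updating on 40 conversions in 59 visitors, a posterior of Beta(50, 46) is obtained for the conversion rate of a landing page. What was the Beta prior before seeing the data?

Beta is conjugate to the binomial likelihood: posterior = Beta(a+s, b+f).
Subtract the data counts: 50−40=10, 46−19=27.

Beta(10, 27)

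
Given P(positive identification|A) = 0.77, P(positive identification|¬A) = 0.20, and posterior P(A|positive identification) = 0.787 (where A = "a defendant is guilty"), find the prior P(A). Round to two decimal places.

P(A) = 0.49

Bayes' rule in odds form gives O(A|E) = O(A)·[P(E|A)/P(E|¬A)], hence O(A) = O(A|E)/LR.
Posterior odds = 0.787/(1−0.787) = 3.6948. LR = 0.77/0.20 = 3.8500.
Prior odds = 3.6948/3.8500 = 0.9597, so P(A) = 0.9597/(1+0.9597) ≈ 0.49.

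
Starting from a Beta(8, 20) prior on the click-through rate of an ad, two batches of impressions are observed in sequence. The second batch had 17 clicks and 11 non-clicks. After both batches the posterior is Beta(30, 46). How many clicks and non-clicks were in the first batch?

Because Beta–binomial updating is additive in the counts, the combined data contributed (α_post−α_prior, β_post−β_prior) successes and failures.
Total across both batches: 30−8=22 clicks, 46−20=26 non-clicks.
Subtract the second batch: 22−17=5 clicks and 26−11=15 non-clicks.

5 clicks and 15 non-clicks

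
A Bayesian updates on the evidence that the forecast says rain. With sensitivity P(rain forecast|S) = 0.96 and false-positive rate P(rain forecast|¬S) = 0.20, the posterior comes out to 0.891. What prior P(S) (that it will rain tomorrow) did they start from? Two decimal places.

In odds form, posterior odds = prior odds × likelihood ratio, so prior odds = posterior odds ÷ LR.
Posterior odds = 0.891/(1−0.891) = 8.1743. LR = 0.96/0.20 = 4.8000.
Prior odds = 8.1743/4.8000 = 1.7030, so P(S) = 1.7030/(1+1.7030) ≈ 0.63.

P(S) = 0.63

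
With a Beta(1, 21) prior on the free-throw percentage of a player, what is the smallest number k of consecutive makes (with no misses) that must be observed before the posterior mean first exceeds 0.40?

After k makes and 0 misses the posterior is Beta(1+k, 21), with mean (1+k)/(1+21+k).
Set (1+k)/(22+k) > 0.40 and solve: k > (0.40·22 − 1)/(1 − 0.40) = 13.000.
The smallest integer exceeding 13.000 is 14, and checking k=14: (15)/(36) = 0.4167 > 0.40.

k = 14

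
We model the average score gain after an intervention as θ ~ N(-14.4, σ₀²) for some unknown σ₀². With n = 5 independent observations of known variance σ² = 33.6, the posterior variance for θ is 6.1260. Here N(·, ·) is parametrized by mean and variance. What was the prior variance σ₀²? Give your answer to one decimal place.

σ₀² = 69.3

Posterior precision equals prior precision plus data precision: 1/σ_n² = 1/σ₀² + n/σ².
So 1/σ₀² = 1/6.1260 − 5/33.6 = 0.163239 − 0.148810 = 0.014429.
Hence σ₀² = 1/0.014429 ≈ 69.3.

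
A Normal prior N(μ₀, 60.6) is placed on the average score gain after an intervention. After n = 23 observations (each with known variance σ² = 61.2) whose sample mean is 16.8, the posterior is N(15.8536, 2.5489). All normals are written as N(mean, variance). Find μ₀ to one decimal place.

With known observation variance, the Normal–Normal posterior has precision τ_n = τ₀ + n/σ² and mean μ_n = (τ₀μ₀ + (n/σ²)x̄)/τ_n.
Here τ₀ = 1/60.6 = 0.016502 and τ_data = 23/61.2 = 0.375817, so τ_n = 0.392319.
Rearranging for μ₀: μ₀ = (μ_n·τ_n − τ_data·x̄)/τ₀ = (15.8536·0.392319 − 0.375817·16.8) / 0.016502 = -0.094057/0.016502 ≈ -5.7.

μ₀ = -5.7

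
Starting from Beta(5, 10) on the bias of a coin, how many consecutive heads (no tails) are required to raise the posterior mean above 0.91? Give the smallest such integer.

After k heads and 0 tails the posterior is Beta(5+k, 10), with mean (5+k)/(5+10+k).
Set (5+k)/(15+k) > 0.91 and solve: k > (0.91·15 − 5)/(1 − 0.91) = 96.111.
The smallest integer exceeding 96.111 is 97, and checking k=97: (102)/(112) = 0.9107 > 0.91.

k = 97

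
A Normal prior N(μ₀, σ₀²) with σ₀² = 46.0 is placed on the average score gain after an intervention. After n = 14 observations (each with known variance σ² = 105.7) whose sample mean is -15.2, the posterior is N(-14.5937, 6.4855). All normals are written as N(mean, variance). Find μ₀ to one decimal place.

The posterior mean is a precision-weighted average: μ_n = (τ₀μ₀ + τ_data·x̄)/(τ₀+τ_data), with τ₀=1/σ₀² and τ_data=n/σ².
Here τ₀ = 1/46.0 = 0.021739 and τ_data = 14/105.7 = 0.132450, so τ_n = 0.154189.
Rearranging for μ₀: μ₀ = (μ_n·τ_n − τ_data·x̄)/τ₀ = (-14.5937·0.154189 − 0.132450·-15.2) / 0.021739 = -0.236948/0.021739 ≈ -10.9.

μ₀ = -10.9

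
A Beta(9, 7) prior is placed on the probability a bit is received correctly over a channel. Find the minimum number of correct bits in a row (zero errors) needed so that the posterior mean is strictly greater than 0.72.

k = 10

After k correct bits and 0 errors the posterior is Beta(9+k, 7), with mean (9+k)/(9+7+k).
Set (9+k)/(16+k) > 0.72 and solve: k > (0.72·16 − 9)/(1 − 0.72) = 9.000.
The smallest integer exceeding 9.000 is 10.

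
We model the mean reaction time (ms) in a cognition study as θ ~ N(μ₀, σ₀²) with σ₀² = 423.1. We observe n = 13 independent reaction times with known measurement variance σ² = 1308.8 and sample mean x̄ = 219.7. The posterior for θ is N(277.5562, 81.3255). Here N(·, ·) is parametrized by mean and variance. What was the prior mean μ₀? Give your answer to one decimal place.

The posterior mean is a precision-weighted average: μ_n = (τ₀μ₀ + τ_data·x̄)/(τ₀+τ_data), with τ₀=1/σ₀² and τ_data=n/σ².
Here τ₀ = 1/423.1 = 0.002364 and τ_data = 13/1308.8 = 0.009933, so τ_n = 0.012297.
Rearranging for μ₀: μ₀ = (μ_n·τ_n − τ_data·x̄)/τ₀ = (277.5562·0.012297 − 0.009933·219.7) / 0.002364 = 1.230828/0.002364 ≈ 520.7.

μ₀ = 520.7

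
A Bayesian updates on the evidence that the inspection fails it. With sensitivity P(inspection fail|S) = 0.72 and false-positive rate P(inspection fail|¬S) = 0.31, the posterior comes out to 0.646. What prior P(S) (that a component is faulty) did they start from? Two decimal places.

P(S) = 0.44

Bayes' rule in odds form gives O(S|E) = O(S)·[P(E|S)/P(E|¬S)], hence O(S) = O(S|E)/LR.
Posterior odds = 0.646/(1−0.646) = 1.8249. LR = 0.72/0.31 = 2.3226.
Prior odds = 1.8249/2.3226 = 0.7857, so P(S) = 0.7857/(1+0.7857) ≈ 0.44.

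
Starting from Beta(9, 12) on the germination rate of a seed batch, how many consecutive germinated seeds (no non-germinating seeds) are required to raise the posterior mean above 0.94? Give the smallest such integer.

k = 180

After k germinated seeds and 0 non-germinating seeds the posterior is Beta(9+k, 12), with mean (9+k)/(9+12+k).
Set (9+k)/(21+k) > 0.94 and solve: k > (0.94·21 − 9)/(1 − 0.94) = 179.000.
The smallest integer exceeding 179.000 is 180, and checking k=180: (189)/(201) = 0.9403 > 0.94.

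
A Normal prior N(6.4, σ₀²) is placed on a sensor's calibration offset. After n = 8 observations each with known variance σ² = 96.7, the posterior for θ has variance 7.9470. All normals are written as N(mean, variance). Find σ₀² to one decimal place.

Posterior precision equals prior precision plus data precision: 1/σ_n² = 1/σ₀² + n/σ².
So 1/σ₀² = 1/7.9470 − 8/96.7 = 0.125834 − 0.082730 = 0.043104.
Hence σ₀² = 1/0.043104 ≈ 23.2.

σ₀² = 23.2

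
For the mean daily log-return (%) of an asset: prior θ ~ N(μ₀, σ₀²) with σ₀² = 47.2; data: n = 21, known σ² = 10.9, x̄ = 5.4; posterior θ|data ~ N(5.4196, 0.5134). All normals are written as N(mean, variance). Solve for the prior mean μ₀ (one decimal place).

With known observation variance, the Normal–Normal posterior has precision τ_n = τ₀ + n/σ² and mean μ_n = (τ₀μ₀ + (n/σ²)x̄)/τ_n.
Here τ₀ = 1/47.2 = 0.021186 and τ_data = 21/10.9 = 1.926606, so τ_n = 1.947792.
Rearranging for μ₀: μ₀ = (μ_n·τ_n − τ_data·x̄)/τ₀ = (5.4196·1.947792 − 1.926606·5.4) / 0.021186 = 0.152581/0.021186 ≈ 7.2.

μ₀ = 7.2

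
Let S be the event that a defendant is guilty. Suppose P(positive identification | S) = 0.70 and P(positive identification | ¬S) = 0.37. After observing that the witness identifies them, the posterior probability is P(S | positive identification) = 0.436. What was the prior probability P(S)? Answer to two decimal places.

Bayes' rule in odds form gives O(S|E) = O(S)·[P(E|S)/P(E|¬S)], hence O(S) = O(S|E)/LR.
Posterior odds = 0.436/(1−0.436) = 0.7730. LR = 0.70/0.37 = 1.8919.
Prior odds = 0.7730/1.8919 = 0.4086, so P(S) = 0.4086/(1+0.4086) ≈ 0.29.

P(S) = 0.29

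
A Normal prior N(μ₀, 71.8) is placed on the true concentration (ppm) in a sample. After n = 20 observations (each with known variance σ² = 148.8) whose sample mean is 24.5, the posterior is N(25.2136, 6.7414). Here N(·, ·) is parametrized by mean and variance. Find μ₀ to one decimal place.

μ₀ = 32.1

The posterior mean is a precision-weighted average: μ_n = (τ₀μ₀ + τ_data·x̄)/(τ₀+τ_data), with τ₀=1/σ₀² and τ_data=n/σ².
Here τ₀ = 1/71.8 = 0.013928 and τ_data = 20/148.8 = 0.134409, so τ_n = 0.148337.
Rearranging for μ₀: μ₀ = (μ_n·τ_n − τ_data·x̄)/τ₀ = (25.2136·0.148337 − 0.134409·24.5) / 0.013928 = 0.447089/0.013928 ≈ 32.1.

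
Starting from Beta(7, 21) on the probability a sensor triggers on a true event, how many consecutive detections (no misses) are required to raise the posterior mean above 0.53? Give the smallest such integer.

After k detections and 0 misses the posterior is Beta(7+k, 21), with mean (7+k)/(7+21+k).
Set (7+k)/(28+k) > 0.53 and solve: k > (0.53·28 − 7)/(1 − 0.53) = 16.681.
The smallest integer exceeding 16.681 is 17.

k = 17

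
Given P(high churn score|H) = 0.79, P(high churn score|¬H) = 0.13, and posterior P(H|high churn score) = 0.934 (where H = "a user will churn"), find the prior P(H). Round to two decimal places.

Bayes' rule in odds form gives O(H|E) = O(H)·[P(E|H)/P(E|¬H)], hence O(H) = O(H|E)/LR.
Posterior odds = 0.934/(1−0.934) = 14.1515. LR = 0.79/0.13 = 6.0769.
Prior odds = 14.1515/6.0769 = 2.3287, so P(H) = 2.3287/(1+2.3287) ≈ 0.70.

P(H) = 0.70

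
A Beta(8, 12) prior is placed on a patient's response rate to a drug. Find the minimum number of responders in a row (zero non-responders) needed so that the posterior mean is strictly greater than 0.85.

k = 61

After k responders and 0 non-responders the posterior is Beta(8+k, 12), with mean (8+k)/(8+12+k).
Set (8+k)/(20+k) > 0.85 and solve: k > (0.85·20 − 8)/(1 − 0.85) = 60.000.
The smallest integer exceeding 60.000 is 61.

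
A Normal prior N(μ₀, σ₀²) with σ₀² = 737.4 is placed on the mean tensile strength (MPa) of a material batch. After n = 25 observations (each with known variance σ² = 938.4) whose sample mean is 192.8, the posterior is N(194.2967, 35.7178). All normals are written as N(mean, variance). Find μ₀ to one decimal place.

μ₀ = 223.7

The posterior mean is a precision-weighted average: μ_n = (τ₀μ₀ + τ_data·x̄)/(τ₀+τ_data), with τ₀=1/σ₀² and τ_data=n/σ².
Here τ₀ = 1/737.4 = 0.001356 and τ_data = 25/938.4 = 0.026641, so τ_n = 0.027997.
Rearranging for μ₀: μ₀ = (μ_n·τ_n − τ_data·x̄)/τ₀ = (194.2967·0.027997 − 0.026641·192.8) / 0.001356 = 0.303340/0.001356 ≈ 223.7.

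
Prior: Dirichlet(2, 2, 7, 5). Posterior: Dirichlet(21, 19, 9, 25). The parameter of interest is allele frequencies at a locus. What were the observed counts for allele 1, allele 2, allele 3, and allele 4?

counts (19, 17, 2, 20)

For a Dirichlet(α) prior with multinomial counts c, the posterior is Dirichlet(α + c) componentwise.
Counts are posterior − prior componentwise: 21−2=19, 19−2=17, 9−7=2, 25−5=20.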